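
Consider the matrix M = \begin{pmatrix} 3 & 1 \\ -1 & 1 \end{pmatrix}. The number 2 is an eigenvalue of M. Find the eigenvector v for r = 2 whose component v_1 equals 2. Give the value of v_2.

-2

M − 2I = [[1, 1], [-1, -1]].
Solving (M − 2I)v = 0 gives the eigenspace spanned by (2, -2).
With v_1 = 2, v = (2, -2), so v_2 = -2.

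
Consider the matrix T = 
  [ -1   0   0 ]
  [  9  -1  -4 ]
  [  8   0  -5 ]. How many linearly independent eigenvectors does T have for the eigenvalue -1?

1

T + 1I = [[0, 0, 0], [9, 0, -4], [8, 0, -4]].
This matrix has rank 2, so its null space has dimension 3 − 2 = 1.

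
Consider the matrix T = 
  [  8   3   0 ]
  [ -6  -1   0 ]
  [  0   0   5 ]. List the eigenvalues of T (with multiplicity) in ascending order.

2, 5, 5

Characteristic polynomial: p(μ) = μ^3 - 12μ^2 + 45μ - 50 = (μ - 5)^2(μ - 2).
Roots (with multiplicity): 2, 5, 5.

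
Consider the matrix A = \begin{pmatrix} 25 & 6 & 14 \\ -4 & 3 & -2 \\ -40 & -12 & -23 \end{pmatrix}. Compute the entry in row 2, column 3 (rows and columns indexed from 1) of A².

Characteristic polynomial: s^3 - 5s^2 - 9s + 45 = (s - 5)(s - 3)(s + 3), so the eigenvalues are -3, 3, 5.
s=-3: eigenvector (1, 0, -2).
s=3: eigenvector (1, 1, -2).
s=5: eigenvector (1, -1, -1).
P = [[1, 1, 1], [0, 1, -1], [-2, -2, -1]], D = diag(-3, 3, 5), P⁻¹ = [[-3, -1, -2], [2, 1, 1], [2, 0, 1]].
A² = P·diag(9, 9, 25)·P⁻¹ = [[41, 0, 16], [-32, 9, -16], [-32, 0, -7]].
The requested entry is -16.

-16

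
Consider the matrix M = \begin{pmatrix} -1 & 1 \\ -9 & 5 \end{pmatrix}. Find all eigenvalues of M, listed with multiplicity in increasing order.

2, 2

Characteristic polynomial: p(s) = s^2 - 4s + 4 = (s - 2)^2.
Roots (with multiplicity): 2, 2.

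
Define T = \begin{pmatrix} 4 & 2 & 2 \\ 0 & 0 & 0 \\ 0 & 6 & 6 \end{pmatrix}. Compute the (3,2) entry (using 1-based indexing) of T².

Characteristic polynomial: r^3 - 10r^2 + 24r = r(r - 6)(r - 4), so the eigenvalues are 0, 4, 6.
r=4: eigenvector (1, 0, 0).
r=0: eigenvector (0, 1, -1).
r=6: eigenvector (1, 0, 1).
P = [[1, 0, 1], [0, 1, 0], [0, -1, 1]], D = diag(4, 0, 6), P⁻¹ = [[1, -1, -1], [0, 1, 0], [0, 1, 1]].
T² = P·diag(16, 0, 36)·P⁻¹ = [[16, 20, 20], [0, 0, 0], [0, 36, 36]].
The requested entry is 36.

36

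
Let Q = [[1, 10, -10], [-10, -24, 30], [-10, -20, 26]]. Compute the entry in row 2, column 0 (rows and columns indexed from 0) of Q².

Characteristic polynomial: λ^3 - 3λ^2 - 22λ + 24 = (λ - 6)(λ - 1)(λ + 4), so the eigenvalues are -4, 1, 6.
λ=1: eigenvector (1, 2, 2).
λ=-4: eigenvector (-2, 1, 0).
λ=6: eigenvector (0, 1, 1).
P = [[1, -2, 0], [2, 1, 1], [2, 0, 1]], D = diag(1, -4, 6), P⁻¹ = [[1, 2, -2], [0, 1, -1], [-2, -4, 5]].
Q² = P·diag(1, 16, 36)·P⁻¹ = [[1, -30, 30], [-70, -124, 160], [-70, -140, 176]].
The requested entry is -70.

-70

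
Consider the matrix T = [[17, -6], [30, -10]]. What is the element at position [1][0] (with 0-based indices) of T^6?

Characteristic polynomial: μ^2 - 7μ + 10 = (μ - 5)(μ - 2), so the eigenvalues are 2, 5.
μ=5: eigenvector (1, 2).
μ=2: eigenvector (2, 5).
P = [[1, 2], [2, 5]], D = diag(5, 2), P⁻¹ = [[5, -2], [-2, 1]].
T⁶ = P·diag(15625, 64)·P⁻¹ = [[77869, -31122], [155610, -62180]].
The requested entry is 155610.

155610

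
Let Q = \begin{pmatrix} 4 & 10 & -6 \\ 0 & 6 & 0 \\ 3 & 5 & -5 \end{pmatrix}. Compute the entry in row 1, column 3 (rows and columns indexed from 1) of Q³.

-18

Characteristic polynomial: t^3 - 5t^2 - 8t + 12 = (t - 6)(t - 1)(t + 2), so the eigenvalues are -2, 1, 6.
t=-2: eigenvector (-1, 0, -1).
t=1: eigenvector (-2, 0, -1).
t=6: eigenvector (2, 1, 1).
P = [[-1, -2, 2], [0, 0, 1], [-1, -1, 1]], D = diag(-2, 1, 6), P⁻¹ = [[1, 0, -2], [-1, 1, 1], [0, 1, 0]].
Q³ = P·diag(-8, 1, 216)·P⁻¹ = [[10, 430, -18], [0, 216, 0], [9, 215, -17]].
The requested entry is -18.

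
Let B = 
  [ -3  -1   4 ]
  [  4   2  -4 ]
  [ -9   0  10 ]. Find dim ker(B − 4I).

1

B − 4I = [[-7, -1, 4], [4, -2, -4], [-9, 0, 6]].
This matrix has rank 2, so its null space has dimension 3 − 2 = 1.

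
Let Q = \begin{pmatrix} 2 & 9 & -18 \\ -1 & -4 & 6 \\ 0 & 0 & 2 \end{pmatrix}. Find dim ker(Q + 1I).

Q + 1I = [[3, 9, -18], [-1, -3, 6], [0, 0, 3]].
This matrix has rank 2, so its null space has dimension 3 − 2 = 1.

1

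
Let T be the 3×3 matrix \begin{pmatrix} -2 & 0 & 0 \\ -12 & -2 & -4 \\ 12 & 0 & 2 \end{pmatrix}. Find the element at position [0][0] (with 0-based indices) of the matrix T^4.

16

Characteristic polynomial: λ^3 + 2λ^2 - 4λ - 8 = (λ - 2)(λ + 2)^2, so the eigenvalues are -2, -2, 2.
λ=2: eigenvector (0, -1, 1).
λ=-2: eigenvector (0, 1, 0).
λ=-2: eigenvector (1, 3, -3).
P = [[0, 0, 1], [-1, 1, 3], [1, 0, -3]], D = diag(2, -2, -2), P⁻¹ = [[3, 0, 1], [0, 1, 1], [1, 0, 0]].
T⁴ = P·diag(16, 16, 16)·P⁻¹ = [[16, 0, 0], [0, 16, 0], [0, 0, 16]].
The requested entry is 16.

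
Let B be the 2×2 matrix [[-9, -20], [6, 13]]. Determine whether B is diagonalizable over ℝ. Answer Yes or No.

Yes

Characteristic polynomial: p(t) = t^2 - 4t + 3 = (t - 3)(t - 1).
All 2 eigenvalues are distinct, so B is diagonalizable.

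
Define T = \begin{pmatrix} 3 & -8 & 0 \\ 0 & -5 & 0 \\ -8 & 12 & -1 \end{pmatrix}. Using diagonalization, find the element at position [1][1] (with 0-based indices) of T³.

Characteristic polynomial: r^3 + 3r^2 - 13r - 15 = (r - 3)(r + 1)(r + 5), so the eigenvalues are -5, -1, 3.
r=3: eigenvector (1, 0, -2).
r=-5: eigenvector (1, 1, -1).
r=-1: eigenvector (0, 0, 1).
P = [[1, 1, 0], [0, 1, 0], [-2, -1, 1]], D = diag(3, -5, -1), P⁻¹ = [[1, -1, 0], [0, 1, 0], [2, -1, 1]].
T³ = P·diag(27, -125, -1)·P⁻¹ = [[27, -152, 0], [0, -125, 0], [-56, 180, -1]].
The requested entry is -125.

-125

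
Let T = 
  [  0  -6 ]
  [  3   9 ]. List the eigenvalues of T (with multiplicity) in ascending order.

Characteristic polynomial: p(r) = r^2 - 9r + 18 = (r - 6)(r - 3).
Roots (with multiplicity): 3, 6.

3, 6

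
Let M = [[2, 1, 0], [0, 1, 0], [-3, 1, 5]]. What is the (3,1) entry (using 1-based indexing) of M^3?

-117

Characteristic polynomial: t^3 - 8t^2 + 17t - 10 = (t - 5)(t - 2)(t - 1), so the eigenvalues are 1, 2, 5.
t=2: eigenvector (1, 0, 1).
t=1: eigenvector (-1, 1, -1).
t=5: eigenvector (0, 0, 1).
P = [[1, -1, 0], [0, 1, 0], [1, -1, 1]], D = diag(2, 1, 5), P⁻¹ = [[1, 1, 0], [0, 1, 0], [-1, 0, 1]].
M³ = P·diag(8, 1, 125)·P⁻¹ = [[8, 7, 0], [0, 1, 0], [-117, 7, 125]].
The requested entry is -117.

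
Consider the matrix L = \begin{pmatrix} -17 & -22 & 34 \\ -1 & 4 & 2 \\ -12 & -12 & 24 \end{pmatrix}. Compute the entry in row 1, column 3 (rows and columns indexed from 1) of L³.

1114

Characteristic polynomial: s^3 - 11s^2 + 30s = s(s - 6)(s - 5), so the eigenvalues are 0, 5, 6.
s=6: eigenvector (-2, -1, -2).
s=5: eigenvector (-1, 1, 0).
s=0: eigenvector (2, 0, 1).
P = [[-2, -1, 2], [-1, 1, 0], [-2, 0, 1]], D = diag(6, 5, 0), P⁻¹ = [[1, 1, -2], [1, 2, -2], [2, 2, -3]].
L³ = P·diag(216, 125, 0)·P⁻¹ = [[-557, -682, 1114], [-91, 34, 182], [-432, -432, 864]].
The requested entry is 1114.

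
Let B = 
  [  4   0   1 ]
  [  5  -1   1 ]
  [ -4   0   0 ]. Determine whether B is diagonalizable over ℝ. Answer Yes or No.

No

Characteristic polynomial: p(r) = r^3 - 3r^2 + 4 = (r - 2)^2(r + 1).
r = 2 has algebraic multiplicity 2; rank(B − 2I) = 2, so geometric multiplicity = 1.
Geometric multiplicity < algebraic multiplicity, so B is not diagonalizable.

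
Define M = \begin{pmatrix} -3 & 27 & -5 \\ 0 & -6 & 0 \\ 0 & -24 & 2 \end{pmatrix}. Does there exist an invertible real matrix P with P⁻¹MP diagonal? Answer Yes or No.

Yes

Characteristic polynomial: p(t) = t^3 + 7t^2 - 36 = (t - 2)(t + 3)(t + 6).
All 3 eigenvalues are distinct, so M is diagonalizable.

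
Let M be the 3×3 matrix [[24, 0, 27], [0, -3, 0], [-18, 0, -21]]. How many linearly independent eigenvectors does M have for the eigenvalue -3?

M + 3I = [[27, 0, 27], [0, 0, 0], [-18, 0, -18]].
This matrix has rank 1, so its null space has dimension 3 − 1 = 2.

2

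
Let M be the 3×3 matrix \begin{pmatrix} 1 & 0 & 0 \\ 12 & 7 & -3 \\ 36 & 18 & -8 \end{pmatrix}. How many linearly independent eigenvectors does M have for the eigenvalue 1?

2

M − 1I = [[0, 0, 0], [12, 6, -3], [36, 18, -9]].
This matrix has rank 1, so its null space has dimension 3 − 1 = 2.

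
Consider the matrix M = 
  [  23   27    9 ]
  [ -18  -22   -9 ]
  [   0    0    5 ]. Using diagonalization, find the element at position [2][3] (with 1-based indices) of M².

-9

Characteristic polynomial: λ^3 - 6λ^2 - 15λ + 100 = (λ - 5)^2(λ + 4), so the eigenvalues are -4, 5, 5.
λ=5: eigenvector (2, -1, -1).
λ=-4: eigenvector (-1, 1, 0).
λ=5: eigenvector (1, -1, 1).
P = [[2, -1, 1], [-1, 1, -1], [-1, 0, 1]], D = diag(5, -4, 5), P⁻¹ = [[1, 1, 0], [2, 3, 1], [1, 1, 1]].
M² = P·diag(25, 16, 25)·P⁻¹ = [[43, 27, 9], [-18, -2, -9], [0, 0, 25]].
The requested entry is -9.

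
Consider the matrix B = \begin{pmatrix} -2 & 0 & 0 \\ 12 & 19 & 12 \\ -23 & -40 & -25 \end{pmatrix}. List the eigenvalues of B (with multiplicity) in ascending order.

-5, -2, -1

Characteristic polynomial: p(r) = r^3 + 8r^2 + 17r + 10 = (r + 1)(r + 2)(r + 5).
Roots (with multiplicity): -5, -2, -1.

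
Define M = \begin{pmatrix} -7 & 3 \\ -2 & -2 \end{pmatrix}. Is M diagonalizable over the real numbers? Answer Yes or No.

Characteristic polynomial: p(r) = r^2 + 9r + 20 = (r + 4)(r + 5).
All 2 eigenvalues are distinct, so M is diagonalizable.

Yes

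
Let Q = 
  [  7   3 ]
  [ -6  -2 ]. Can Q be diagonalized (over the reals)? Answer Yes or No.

Characteristic polynomial: p(r) = r^2 - 5r + 4 = (r - 4)(r - 1).
All 2 eigenvalues are distinct, so Q is diagonalizable.

Yes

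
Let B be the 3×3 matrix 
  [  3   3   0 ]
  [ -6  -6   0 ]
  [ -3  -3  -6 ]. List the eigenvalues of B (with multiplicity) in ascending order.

Characteristic polynomial: p(μ) = μ^3 + 9μ^2 + 18μ = μ(μ + 3)(μ + 6).
Roots (with multiplicity): -6, -3, 0.

-6, -3, 0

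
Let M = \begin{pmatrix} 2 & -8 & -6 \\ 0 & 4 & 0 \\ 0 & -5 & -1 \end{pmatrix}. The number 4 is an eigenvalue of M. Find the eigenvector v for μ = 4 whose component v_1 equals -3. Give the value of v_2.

3

M − 4I = [[-2, -8, -6], [0, 0, 0], [0, -5, -5]].
Solving (M − 4I)v = 0 gives the eigenspace spanned by (-3, 3, -3).
With v_1 = -3, v = (-3, 3, -3), so v_2 = 3.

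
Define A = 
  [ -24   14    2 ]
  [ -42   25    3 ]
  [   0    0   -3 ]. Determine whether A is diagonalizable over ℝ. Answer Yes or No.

Characteristic polynomial: p(s) = s^3 + 2s^2 - 15s - 36 = (s - 4)(s + 3)^2.
s = -3 has algebraic multiplicity 2; rank(A + 3I) = 2, so geometric multiplicity = 1.
Geometric multiplicity < algebraic multiplicity, so A is not diagonalizable.

No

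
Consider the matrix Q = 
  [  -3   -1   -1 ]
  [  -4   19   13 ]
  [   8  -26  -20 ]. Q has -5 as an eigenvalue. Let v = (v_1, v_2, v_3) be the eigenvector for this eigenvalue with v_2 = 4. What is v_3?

-8

Q + 5I = [[2, -1, -1], [-4, 24, 13], [8, -26, -15]].
Solving (Q + 5I)v = 0 gives the eigenspace spanned by (-2, 4, -8).
With v_2 = 4, v = (-2, 4, -8), so v_3 = -8.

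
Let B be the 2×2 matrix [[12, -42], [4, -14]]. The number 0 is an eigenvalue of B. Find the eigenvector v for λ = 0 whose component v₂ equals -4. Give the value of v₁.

-14

B = [[12, -42], [4, -14]].
Solving (B)v = 0 gives the eigenspace spanned by (-14, -4).
With v₂ = -4, v = (-14, -4), so v₁ = -14.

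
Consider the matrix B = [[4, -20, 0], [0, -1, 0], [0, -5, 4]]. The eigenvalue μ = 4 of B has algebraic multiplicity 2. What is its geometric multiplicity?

2

B − 4I = [[0, -20, 0], [0, -5, 0], [0, -5, 0]].
This matrix has rank 1, so its null space has dimension 3 − 1 = 2.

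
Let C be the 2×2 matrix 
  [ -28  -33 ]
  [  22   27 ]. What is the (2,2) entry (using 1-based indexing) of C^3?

Characteristic polynomial: t^2 + t - 30 = (t - 5)(t + 6), so the eigenvalues are -6, 5.
t=-6: eigenvector (3, -2).
t=5: eigenvector (-1, 1).
P = [[3, -1], [-2, 1]], D = diag(-6, 5), P⁻¹ = [[1, 1], [2, 3]].
C³ = P·diag(-216, 125)·P⁻¹ = [[-898, -1023], [682, 807]].
The requested entry is 807.

807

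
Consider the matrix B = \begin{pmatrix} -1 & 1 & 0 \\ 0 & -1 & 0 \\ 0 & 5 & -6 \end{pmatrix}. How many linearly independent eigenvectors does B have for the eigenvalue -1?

1

B + 1I = [[0, 1, 0], [0, 0, 0], [0, 5, -5]].
This matrix has rank 2, so its null space has dimension 3 − 2 = 1.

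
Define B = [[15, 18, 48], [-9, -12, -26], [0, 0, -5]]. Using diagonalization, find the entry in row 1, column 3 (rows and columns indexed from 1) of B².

12

Characteristic polynomial: t^3 + 2t^2 - 33t - 90 = (t - 6)(t + 3)(t + 5), so the eigenvalues are -5, -3, 6.
t=-3: eigenvector (1, -1, 0).
t=-5: eigenvector (-6, 4, 1).
t=6: eigenvector (2, -1, 0).
P = [[1, -6, 2], [-1, 4, -1], [0, 1, 0]], D = diag(-3, -5, 6), P⁻¹ = [[-1, -2, 2], [0, 0, 1], [1, 1, 2]].
B² = P·diag(9, 25, 36)·P⁻¹ = [[63, 54, 12], [-27, -18, 10], [0, 0, 25]].
The requested entry is 12.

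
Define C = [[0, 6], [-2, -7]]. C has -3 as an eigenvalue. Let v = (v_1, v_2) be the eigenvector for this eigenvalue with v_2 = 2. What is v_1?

-4

C + 3I = [[3, 6], [-2, -4]].
Solving (C + 3I)v = 0 gives the eigenspace spanned by (-4, 2).
With v_2 = 2, v = (-4, 2), so v_1 = -4.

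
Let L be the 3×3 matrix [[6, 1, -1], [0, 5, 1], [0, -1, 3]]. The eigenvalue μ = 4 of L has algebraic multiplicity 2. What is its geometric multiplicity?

1

L − 4I = [[2, 1, -1], [0, 1, 1], [0, -1, -1]].
This matrix has rank 2, so its null space has dimension 3 − 2 = 1.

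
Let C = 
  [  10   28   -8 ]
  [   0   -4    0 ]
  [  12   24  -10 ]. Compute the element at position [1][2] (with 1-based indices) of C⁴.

-480

Characteristic polynomial: λ^3 + 4λ^2 - 4λ - 16 = (λ - 2)(λ + 2)(λ + 4), so the eigenvalues are -4, -2, 2.
λ=2: eigenvector (1, 0, 1).
λ=-4: eigenvector (-2, 1, 0).
λ=-2: eigenvector (2, 0, 3).
P = [[1, -2, 2], [0, 1, 0], [1, 0, 3]], D = diag(2, -4, -2), P⁻¹ = [[3, 6, -2], [0, 1, 0], [-1, -2, 1]].
C⁴ = P·diag(16, 256, 16)·P⁻¹ = [[16, -480, 0], [0, 256, 0], [0, 0, 16]].
The requested entry is -480.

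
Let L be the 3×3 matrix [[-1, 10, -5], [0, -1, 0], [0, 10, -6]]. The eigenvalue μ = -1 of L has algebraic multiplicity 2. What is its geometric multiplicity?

L + 1I = [[0, 10, -5], [0, 0, 0], [0, 10, -5]].
This matrix has rank 1, so its null space has dimension 3 − 1 = 2.

2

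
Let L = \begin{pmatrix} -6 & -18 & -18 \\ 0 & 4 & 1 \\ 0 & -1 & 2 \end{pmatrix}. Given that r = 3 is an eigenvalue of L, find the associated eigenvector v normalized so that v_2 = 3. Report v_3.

-3

L − 3I = [[-9, -18, -18], [0, 1, 1], [0, -1, -1]].
Solving (L − 3I)v = 0 gives the eigenspace spanned by (0, 3, -3).
With v_2 = 3, v = (0, 3, -3), so v_3 = -3.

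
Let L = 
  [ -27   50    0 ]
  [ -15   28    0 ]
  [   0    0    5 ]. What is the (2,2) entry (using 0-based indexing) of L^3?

Characteristic polynomial: λ^3 - 6λ^2 - λ + 30 = (λ - 5)(λ - 3)(λ + 2), so the eigenvalues are -2, 3, 5.
λ=3: eigenvector (5, 3, 0).
λ=5: eigenvector (0, 0, 1).
λ=-2: eigenvector (-2, -1, 0).
P = [[5, 0, -2], [3, 0, -1], [0, 1, 0]], D = diag(3, 5, -2), P⁻¹ = [[-1, 2, 0], [0, 0, 1], [-3, 5, 0]].
L³ = P·diag(27, 125, -8)·P⁻¹ = [[-183, 350, 0], [-105, 202, 0], [0, 0, 125]].
The requested entry is 125.

125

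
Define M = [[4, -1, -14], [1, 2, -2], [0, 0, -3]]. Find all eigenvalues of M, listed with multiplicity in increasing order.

-3, 3, 3

Characteristic polynomial: p(r) = r^3 - 3r^2 - 9r + 27 = (r - 3)^2(r + 3).
Roots (with multiplicity): -3, 3, 3.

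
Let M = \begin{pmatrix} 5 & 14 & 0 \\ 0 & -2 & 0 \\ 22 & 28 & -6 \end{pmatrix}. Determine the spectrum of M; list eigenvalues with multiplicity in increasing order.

Characteristic polynomial: p(μ) = μ^3 + 3μ^2 - 28μ - 60 = (μ - 5)(μ + 2)(μ + 6).
Roots (with multiplicity): -6, -2, 5.

-6, -2, 5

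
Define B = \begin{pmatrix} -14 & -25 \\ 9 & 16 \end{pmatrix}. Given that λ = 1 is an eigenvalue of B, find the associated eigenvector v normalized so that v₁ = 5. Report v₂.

-3

B − 1I = [[-15, -25], [9, 15]].
Solving (B − 1I)v = 0 gives the eigenspace spanned by (5, -3).
With v₁ = 5, v = (5, -3), so v₂ = -3.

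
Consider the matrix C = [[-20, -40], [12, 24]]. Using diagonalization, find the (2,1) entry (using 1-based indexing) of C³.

192

Characteristic polynomial: s^2 - 4s = s(s - 4), so the eigenvalues are 0, 4.
s=4: eigenvector (-5, 3).
s=0: eigenvector (-2, 1).
P = [[-5, -2], [3, 1]], D = diag(4, 0), P⁻¹ = [[1, 2], [-3, -5]].
C³ = P·diag(64, 0)·P⁻¹ = [[-320, -640], [192, 384]].
The requested entry is 192.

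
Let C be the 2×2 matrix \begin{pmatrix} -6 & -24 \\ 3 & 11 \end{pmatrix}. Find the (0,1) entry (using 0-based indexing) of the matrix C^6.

-15960

Characteristic polynomial: λ^2 - 5λ + 6 = (λ - 3)(λ - 2), so the eigenvalues are 2, 3.
λ=3: eigenvector (-8, 3).
λ=2: eigenvector (-3, 1).
P = [[-8, -3], [3, 1]], D = diag(3, 2), P⁻¹ = [[1, 3], [-3, -8]].
C⁶ = P·diag(729, 64)·P⁻¹ = [[-5256, -15960], [1995, 6049]].
The requested entry is -15960.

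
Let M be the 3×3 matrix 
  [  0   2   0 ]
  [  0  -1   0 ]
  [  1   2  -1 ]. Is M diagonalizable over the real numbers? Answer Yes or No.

Characteristic polynomial: p(s) = s^3 + 2s^2 + s = s(s + 1)^2.
s = -1 has algebraic multiplicity 2; rank(M + 1I) = 1, so geometric multiplicity = 2.
Every eigenvalue has geometric = algebraic multiplicity, so M is diagonalizable.

Yes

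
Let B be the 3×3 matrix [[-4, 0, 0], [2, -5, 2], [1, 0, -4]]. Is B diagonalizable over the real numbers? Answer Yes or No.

Characteristic polynomial: p(r) = r^3 + 13r^2 + 56r + 80 = (r + 4)^2(r + 5).
r = -4 has algebraic multiplicity 2; rank(B + 4I) = 2, so geometric multiplicity = 1.
Geometric multiplicity < algebraic multiplicity, so B is not diagonalizable.

No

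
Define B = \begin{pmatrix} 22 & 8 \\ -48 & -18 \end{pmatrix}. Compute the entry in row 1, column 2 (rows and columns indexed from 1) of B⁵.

7808

Characteristic polynomial: λ^2 - 4λ - 12 = (λ - 6)(λ + 2), so the eigenvalues are -2, 6.
λ=-2: eigenvector (1, -3).
λ=6: eigenvector (-1, 2).
P = [[1, -1], [-3, 2]], D = diag(-2, 6), P⁻¹ = [[-2, -1], [-3, -1]].
B⁵ = P·diag(-32, 7776)·P⁻¹ = [[23392, 7808], [-46848, -15648]].
The requested entry is 7808.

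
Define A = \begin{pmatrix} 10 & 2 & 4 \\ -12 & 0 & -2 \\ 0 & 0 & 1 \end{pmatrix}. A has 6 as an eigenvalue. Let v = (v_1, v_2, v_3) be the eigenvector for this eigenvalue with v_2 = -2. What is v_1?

A − 6I = [[4, 2, 4], [-12, -6, -2], [0, 0, -5]].
Solving (A − 6I)v = 0 gives the eigenspace spanned by (1, -2, 0).
With v_2 = -2, v = (1, -2, 0), so v_1 = 1.

1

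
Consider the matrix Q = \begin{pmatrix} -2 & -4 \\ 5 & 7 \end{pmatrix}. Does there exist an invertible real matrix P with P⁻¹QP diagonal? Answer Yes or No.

Characteristic polynomial: p(t) = t^2 - 5t + 6 = (t - 3)(t - 2).
All 2 eigenvalues are distinct, so Q is diagonalizable.

Yes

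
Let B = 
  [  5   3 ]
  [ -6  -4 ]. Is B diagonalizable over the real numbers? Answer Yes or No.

Characteristic polynomial: p(s) = s^2 - s - 2 = (s - 2)(s + 1).
All 2 eigenvalues are distinct, so B is diagonalizable.

Yes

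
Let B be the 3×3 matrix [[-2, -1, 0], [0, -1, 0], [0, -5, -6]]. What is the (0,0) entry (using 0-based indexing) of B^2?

4

Characteristic polynomial: λ^3 + 9λ^2 + 20λ + 12 = (λ + 1)(λ + 2)(λ + 6), so the eigenvalues are -6, -2, -1.
λ=-2: eigenvector (1, 0, 0).
λ=-1: eigenvector (-1, 1, -1).
λ=-6: eigenvector (0, 0, 1).
P = [[1, -1, 0], [0, 1, 0], [0, -1, 1]], D = diag(-2, -1, -6), P⁻¹ = [[1, 1, 0], [0, 1, 0], [0, 1, 1]].
B² = P·diag(4, 1, 36)·P⁻¹ = [[4, 3, 0], [0, 1, 0], [0, 35, 36]].
The requested entry is 4.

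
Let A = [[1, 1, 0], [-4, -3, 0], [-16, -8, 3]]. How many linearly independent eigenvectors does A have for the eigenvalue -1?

A + 1I = [[2, 1, 0], [-4, -2, 0], [-16, -8, 4]].
This matrix has rank 2, so its null space has dimension 3 − 2 = 1.

1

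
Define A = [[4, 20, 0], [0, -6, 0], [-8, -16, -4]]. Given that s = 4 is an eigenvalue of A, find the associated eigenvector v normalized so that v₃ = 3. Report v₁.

A − 4I = [[0, 20, 0], [0, -10, 0], [-8, -16, -8]].
Solving (A − 4I)v = 0 gives the eigenspace spanned by (-3, 0, 3).
With v₃ = 3, v = (-3, 0, 3), so v₁ = -3.

-3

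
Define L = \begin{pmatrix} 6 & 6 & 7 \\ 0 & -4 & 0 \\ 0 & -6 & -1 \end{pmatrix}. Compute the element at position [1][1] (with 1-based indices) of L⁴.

1296

Characteristic polynomial: r^3 - r^2 - 26r - 24 = (r - 6)(r + 1)(r + 4), so the eigenvalues are -4, -1, 6.
r=-1: eigenvector (-1, 0, 1).
r=-4: eigenvector (-2, 1, 2).
r=6: eigenvector (1, 0, 0).
P = [[-1, -2, 1], [0, 1, 0], [1, 2, 0]], D = diag(-1, -4, 6), P⁻¹ = [[0, -2, 1], [0, 1, 0], [1, 0, 1]].
L⁴ = P·diag(1, 256, 1296)·P⁻¹ = [[1296, -510, 1295], [0, 256, 0], [0, 510, 1]].
The requested entry is 1296.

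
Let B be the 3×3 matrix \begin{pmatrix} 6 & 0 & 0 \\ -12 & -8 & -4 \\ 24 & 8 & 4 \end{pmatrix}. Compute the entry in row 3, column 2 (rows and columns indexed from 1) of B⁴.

Characteristic polynomial: s^3 - 2s^2 - 24s = s(s - 6)(s + 4), so the eigenvalues are -4, 0, 6.
s=6: eigenvector (1, -2, 4).
s=-4: eigenvector (0, 1, -1).
s=0: eigenvector (0, -1, 2).
P = [[1, 0, 0], [-2, 1, -1], [4, -1, 2]], D = diag(6, -4, 0), P⁻¹ = [[1, 0, 0], [0, 2, 1], [-2, 1, 1]].
B⁴ = P·diag(1296, 256, 0)·P⁻¹ = [[1296, 0, 0], [-2592, 512, 256], [5184, -512, -256]].
The requested entry is -512.

-512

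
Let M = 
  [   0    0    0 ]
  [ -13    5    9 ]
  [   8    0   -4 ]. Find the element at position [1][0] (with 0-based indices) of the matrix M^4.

-113

Characteristic polynomial: μ^3 - μ^2 - 20μ = μ(μ - 5)(μ + 4), so the eigenvalues are -4, 0, 5.
μ=0: eigenvector (1, -1, 2).
μ=-4: eigenvector (0, -1, 1).
μ=5: eigenvector (0, 1, 0).
P = [[1, 0, 0], [-1, -1, 1], [2, 1, 0]], D = diag(0, -4, 5), P⁻¹ = [[1, 0, 0], [-2, 0, 1], [-1, 1, 1]].
M⁴ = P·diag(0, 256, 625)·P⁻¹ = [[0, 0, 0], [-113, 625, 369], [-512, 0, 256]].
The requested entry is -113.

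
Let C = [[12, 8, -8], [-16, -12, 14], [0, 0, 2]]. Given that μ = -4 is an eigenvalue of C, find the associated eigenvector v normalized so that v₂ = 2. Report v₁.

-1

C + 4I = [[16, 8, -8], [-16, -8, 14], [0, 0, 6]].
Solving (C + 4I)v = 0 gives the eigenspace spanned by (-1, 2, 0).
With v₂ = 2, v = (-1, 2, 0), so v₁ = -1.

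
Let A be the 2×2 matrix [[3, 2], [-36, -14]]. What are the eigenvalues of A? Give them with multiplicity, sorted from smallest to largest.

-6, -5

Characteristic polynomial: p(λ) = λ^2 + 11λ + 30 = (λ + 5)(λ + 6).
Roots (with multiplicity): -6, -5.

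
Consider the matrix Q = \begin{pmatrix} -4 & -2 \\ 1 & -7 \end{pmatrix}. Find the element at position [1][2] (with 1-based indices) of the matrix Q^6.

Characteristic polynomial: μ^2 + 11μ + 30 = (μ + 5)(μ + 6), so the eigenvalues are -6, -5.
μ=-6: eigenvector (1, 1).
μ=-5: eigenvector (2, 1).
P = [[1, 2], [1, 1]], D = diag(-6, -5), P⁻¹ = [[-1, 2], [1, -1]].
Q⁶ = P·diag(46656, 15625)·P⁻¹ = [[-15406, 62062], [-31031, 77687]].
The requested entry is 62062.

62062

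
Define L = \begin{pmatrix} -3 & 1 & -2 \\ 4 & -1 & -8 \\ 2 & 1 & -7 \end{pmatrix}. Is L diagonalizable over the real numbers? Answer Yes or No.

Characteristic polynomial: p(λ) = λ^3 + 11λ^2 + 39λ + 45 = (λ + 3)^2(λ + 5).
λ = -3 has algebraic multiplicity 2; rank(L + 3I) = 2, so geometric multiplicity = 1.
Geometric multiplicity < algebraic multiplicity, so L is not diagonalizable.

No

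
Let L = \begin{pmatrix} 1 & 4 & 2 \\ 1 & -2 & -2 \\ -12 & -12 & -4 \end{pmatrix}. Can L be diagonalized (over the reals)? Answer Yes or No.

Yes

Characteristic polynomial: p(μ) = μ^3 + 5μ^2 - 2μ - 24 = (μ - 2)(μ + 3)(μ + 4).
All 3 eigenvalues are distinct, so L is diagonalizable.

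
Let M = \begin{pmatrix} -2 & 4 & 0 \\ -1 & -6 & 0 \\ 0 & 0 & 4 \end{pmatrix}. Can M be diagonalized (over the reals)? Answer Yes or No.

No

Characteristic polynomial: p(s) = s^3 + 4s^2 - 16s - 64 = (s - 4)(s + 4)^2.
s = -4 has algebraic multiplicity 2; rank(M + 4I) = 2, so geometric multiplicity = 1.
Geometric multiplicity < algebraic multiplicity, so M is not diagonalizable.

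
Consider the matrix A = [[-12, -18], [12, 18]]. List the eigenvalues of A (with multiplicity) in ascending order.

0, 6

Characteristic polynomial: p(t) = t^2 - 6t = t(t - 6).
Roots (with multiplicity): 0, 6.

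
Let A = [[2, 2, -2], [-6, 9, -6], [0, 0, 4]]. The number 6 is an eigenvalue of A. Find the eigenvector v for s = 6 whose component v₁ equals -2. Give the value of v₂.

-4

A − 6I = [[-4, 2, -2], [-6, 3, -6], [0, 0, -2]].
Solving (A − 6I)v = 0 gives the eigenspace spanned by (-2, -4, 0).
With v₁ = -2, v = (-2, -4, 0), so v₂ = -4.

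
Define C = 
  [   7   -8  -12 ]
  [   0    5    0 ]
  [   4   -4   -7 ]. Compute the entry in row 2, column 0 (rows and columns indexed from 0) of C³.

Characteristic polynomial: s^3 - 5s^2 - s + 5 = (s - 5)(s - 1)(s + 1), so the eigenvalues are -1, 1, 5.
s=5: eigenvector (-2, 1, -1).
s=-1: eigenvector (-3, 0, -2).
s=1: eigenvector (2, 0, 1).
P = [[-2, -3, 2], [1, 0, 0], [-1, -2, 1]], D = diag(5, -1, 1), P⁻¹ = [[0, 1, 0], [1, 0, -2], [2, 1, -3]].
C³ = P·diag(125, -1, 1)·P⁻¹ = [[7, -248, -12], [0, 125, 0], [4, -124, -7]].
The requested entry is 4.

4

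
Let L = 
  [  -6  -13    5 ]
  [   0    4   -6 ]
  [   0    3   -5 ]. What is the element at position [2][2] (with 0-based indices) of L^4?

31

Characteristic polynomial: μ^3 + 7μ^2 + 4μ - 12 = (μ - 1)(μ + 2)(μ + 6), so the eigenvalues are -6, -2, 1.
μ=1: eigenvector (-3, 2, 1).
μ=-6: eigenvector (1, 0, 0).
μ=-2: eigenvector (-2, 1, 1).
P = [[-3, 1, -2], [2, 0, 1], [1, 0, 1]], D = diag(1, -6, -2), P⁻¹ = [[0, 1, -1], [1, 1, 1], [0, -1, 2]].
L⁴ = P·diag(1, 1296, 16)·P⁻¹ = [[1296, 1325, 1235], [0, -14, 30], [0, -15, 31]].
The requested entry is 31.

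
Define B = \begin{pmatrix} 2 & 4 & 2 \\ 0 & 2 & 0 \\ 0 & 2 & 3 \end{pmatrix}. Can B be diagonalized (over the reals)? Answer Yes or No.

Yes

Characteristic polynomial: p(r) = r^3 - 7r^2 + 16r - 12 = (r - 3)(r - 2)^2.
r = 2 has algebraic multiplicity 2; rank(B − 2I) = 1, so geometric multiplicity = 2.
Every eigenvalue has geometric = algebraic multiplicity, so B is diagonalizable.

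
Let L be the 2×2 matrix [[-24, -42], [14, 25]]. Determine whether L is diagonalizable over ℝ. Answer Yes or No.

Characteristic polynomial: p(λ) = λ^2 - λ - 12 = (λ - 4)(λ + 3).
All 2 eigenvalues are distinct, so L is diagonalizable.

Yes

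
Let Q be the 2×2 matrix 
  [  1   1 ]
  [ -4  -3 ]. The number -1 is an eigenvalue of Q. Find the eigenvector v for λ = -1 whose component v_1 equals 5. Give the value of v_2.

-10

Q + 1I = [[2, 1], [-4, -2]].
Solving (Q + 1I)v = 0 gives the eigenspace spanned by (5, -10).
With v_1 = 5, v = (5, -10), so v_2 = -10.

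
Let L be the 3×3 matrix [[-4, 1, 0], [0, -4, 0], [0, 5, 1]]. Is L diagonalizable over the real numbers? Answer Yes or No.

Characteristic polynomial: p(r) = r^3 + 7r^2 + 8r - 16 = (r - 1)(r + 4)^2.
r = -4 has algebraic multiplicity 2; rank(L + 4I) = 2, so geometric multiplicity = 1.
Geometric multiplicity < algebraic multiplicity, so L is not diagonalizable.

No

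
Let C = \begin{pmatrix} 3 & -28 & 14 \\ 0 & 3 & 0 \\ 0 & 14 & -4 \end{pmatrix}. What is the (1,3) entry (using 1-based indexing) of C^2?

-14

Characteristic polynomial: t^3 - 2t^2 - 15t + 36 = (t - 3)^2(t + 4), so the eigenvalues are -4, 3, 3.
t=-4: eigenvector (-2, 0, 1).
t=3: eigenvector (-4, 1, 2).
t=3: eigenvector (1, 0, 0).
P = [[-2, -4, 1], [0, 1, 0], [1, 2, 0]], D = diag(-4, 3, 3), P⁻¹ = [[0, -2, 1], [0, 1, 0], [1, 0, 2]].
C² = P·diag(16, 9, 9)·P⁻¹ = [[9, 28, -14], [0, 9, 0], [0, -14, 16]].
The requested entry is -14.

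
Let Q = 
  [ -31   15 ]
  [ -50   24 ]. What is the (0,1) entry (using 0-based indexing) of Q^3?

Characteristic polynomial: t^2 + 7t + 6 = (t + 1)(t + 6), so the eigenvalues are -6, -1.
t=-1: eigenvector (1, 2).
t=-6: eigenvector (-3, -5).
P = [[1, -3], [2, -5]], D = diag(-1, -6), P⁻¹ = [[-5, 3], [-2, 1]].
Q³ = P·diag(-1, -216)·P⁻¹ = [[-1291, 645], [-2150, 1074]].
The requested entry is 645.

645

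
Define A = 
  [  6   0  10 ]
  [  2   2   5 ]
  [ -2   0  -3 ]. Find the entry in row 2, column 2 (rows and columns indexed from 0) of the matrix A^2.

Characteristic polynomial: t^3 - 5t^2 + 8t - 4 = (t - 2)^2(t - 1), so the eigenvalues are 1, 2, 2.
t=2: eigenvector (5, 2, -2).
t=2: eigenvector (0, 1, 0).
t=1: eigenvector (-2, -1, 1).
P = [[5, 0, -2], [2, 1, -1], [-2, 0, 1]], D = diag(2, 2, 1), P⁻¹ = [[1, 0, 2], [0, 1, 1], [2, 0, 5]].
A² = P·diag(4, 4, 1)·P⁻¹ = [[16, 0, 30], [6, 4, 15], [-6, 0, -11]].
The requested entry is -11.

-11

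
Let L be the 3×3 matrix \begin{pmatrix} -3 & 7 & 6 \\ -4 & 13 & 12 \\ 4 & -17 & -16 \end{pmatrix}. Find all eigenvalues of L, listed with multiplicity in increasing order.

-4, -1, -1

Characteristic polynomial: p(t) = t^3 + 6t^2 + 9t + 4 = (t + 1)^2(t + 4).
Roots (with multiplicity): -4, -1, -1.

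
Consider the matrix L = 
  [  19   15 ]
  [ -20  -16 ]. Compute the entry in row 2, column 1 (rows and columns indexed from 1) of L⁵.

-4100

Characteristic polynomial: λ^2 - 3λ - 4 = (λ - 4)(λ + 1), so the eigenvalues are -1, 4.
λ=-1: eigenvector (-3, 4).
λ=4: eigenvector (-1, 1).
P = [[-3, -1], [4, 1]], D = diag(-1, 4), P⁻¹ = [[1, 1], [-4, -3]].
L⁵ = P·diag(-1, 1024)·P⁻¹ = [[4099, 3075], [-4100, -3076]].
The requested entry is -4100.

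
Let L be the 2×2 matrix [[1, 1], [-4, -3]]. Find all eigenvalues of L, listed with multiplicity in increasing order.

-1, -1

Characteristic polynomial: p(r) = r^2 + 2r + 1 = (r + 1)^2.
Roots (with multiplicity): -1, -1.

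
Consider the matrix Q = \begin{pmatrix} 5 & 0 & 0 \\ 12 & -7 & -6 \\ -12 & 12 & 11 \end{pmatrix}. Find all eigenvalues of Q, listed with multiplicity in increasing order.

Characteristic polynomial: p(r) = r^3 - 9r^2 + 15r + 25 = (r - 5)^2(r + 1).
Roots (with multiplicity): -1, 5, 5.

-1, 5, 5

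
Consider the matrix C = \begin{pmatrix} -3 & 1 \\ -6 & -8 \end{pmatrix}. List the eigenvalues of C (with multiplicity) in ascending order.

Characteristic polynomial: p(s) = s^2 + 11s + 30 = (s + 5)(s + 6).
Roots (with multiplicity): -6, -5.

-6, -5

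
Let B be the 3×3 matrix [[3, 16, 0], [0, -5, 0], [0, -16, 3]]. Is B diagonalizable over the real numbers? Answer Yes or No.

Characteristic polynomial: p(s) = s^3 - s^2 - 21s + 45 = (s - 3)^2(s + 5).
s = 3 has algebraic multiplicity 2; rank(B − 3I) = 1, so geometric multiplicity = 2.
Every eigenvalue has geometric = algebraic multiplicity, so B is diagonalizable.

Yes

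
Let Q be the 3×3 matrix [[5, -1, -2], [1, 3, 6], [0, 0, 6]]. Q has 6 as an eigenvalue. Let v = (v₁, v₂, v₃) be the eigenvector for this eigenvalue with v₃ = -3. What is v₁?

9

Q − 6I = [[-1, -1, -2], [1, -3, 6], [0, 0, 0]].
Solving (Q − 6I)v = 0 gives the eigenspace spanned by (9, -3, -3).
With v₃ = -3, v = (9, -3, -3), so v₁ = 9.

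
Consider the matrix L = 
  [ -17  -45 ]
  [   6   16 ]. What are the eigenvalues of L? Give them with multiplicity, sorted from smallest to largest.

Characteristic polynomial: p(λ) = λ^2 + λ - 2 = (λ - 1)(λ + 2).
Roots (with multiplicity): -2, 1.

-2, 1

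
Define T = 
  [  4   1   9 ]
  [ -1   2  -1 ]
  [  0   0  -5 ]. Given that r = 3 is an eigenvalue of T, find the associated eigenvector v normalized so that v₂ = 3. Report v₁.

T − 3I = [[1, 1, 9], [-1, -1, -1], [0, 0, -8]].
Solving (T − 3I)v = 0 gives the eigenspace spanned by (-3, 3, 0).
With v₂ = 3, v = (-3, 3, 0), so v₁ = -3.

-3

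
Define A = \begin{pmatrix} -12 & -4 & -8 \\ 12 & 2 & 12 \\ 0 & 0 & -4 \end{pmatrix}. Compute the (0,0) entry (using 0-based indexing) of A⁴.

4416

Characteristic polynomial: λ^3 + 14λ^2 + 64λ + 96 = (λ + 4)^2(λ + 6), so the eigenvalues are -6, -4, -4.
λ=-4: eigenvector (1, -2, 0).
λ=-6: eigenvector (2, -3, 0).
λ=-4: eigenvector (-4, 6, 1).
P = [[1, 2, -4], [-2, -3, 6], [0, 0, 1]], D = diag(-4, -6, -4), P⁻¹ = [[-3, -2, 0], [2, 1, 2], [0, 0, 1]].
A⁴ = P·diag(256, 1296, 256)·P⁻¹ = [[4416, 2080, 4160], [-6240, -2864, -6240], [0, 0, 256]].
The requested entry is 4416.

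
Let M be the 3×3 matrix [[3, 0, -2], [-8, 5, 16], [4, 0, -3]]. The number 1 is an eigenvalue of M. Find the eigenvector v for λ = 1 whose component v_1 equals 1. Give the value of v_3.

1

M − 1I = [[2, 0, -2], [-8, 4, 16], [4, 0, -4]].
Solving (M − 1I)v = 0 gives the eigenspace spanned by (1, -2, 1).
With v_1 = 1, v = (1, -2, 1), so v_3 = 1.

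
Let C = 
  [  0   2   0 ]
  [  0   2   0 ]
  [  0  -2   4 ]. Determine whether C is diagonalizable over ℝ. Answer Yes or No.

Yes

Characteristic polynomial: p(r) = r^3 - 6r^2 + 8r = r(r - 4)(r - 2).
All 3 eigenvalues are distinct, so C is diagonalizable.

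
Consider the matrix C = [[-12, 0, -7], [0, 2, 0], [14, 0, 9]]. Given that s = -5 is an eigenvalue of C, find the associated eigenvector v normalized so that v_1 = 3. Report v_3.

C + 5I = [[-7, 0, -7], [0, 7, 0], [14, 0, 14]].
Solving (C + 5I)v = 0 gives the eigenspace spanned by (3, 0, -3).
With v_1 = 3, v = (3, 0, -3), so v_3 = -3.

-3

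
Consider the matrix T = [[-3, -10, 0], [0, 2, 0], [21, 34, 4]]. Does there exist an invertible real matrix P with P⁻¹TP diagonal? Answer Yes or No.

Characteristic polynomial: p(λ) = λ^3 - 3λ^2 - 10λ + 24 = (λ - 4)(λ - 2)(λ + 3).
All 3 eigenvalues are distinct, so T is diagonalizable.

Yes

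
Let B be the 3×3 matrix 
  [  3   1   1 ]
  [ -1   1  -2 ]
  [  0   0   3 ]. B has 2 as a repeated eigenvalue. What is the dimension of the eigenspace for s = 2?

B − 2I = [[1, 1, 1], [-1, -1, -2], [0, 0, 1]].
This matrix has rank 2, so its null space has dimension 3 − 2 = 1.

1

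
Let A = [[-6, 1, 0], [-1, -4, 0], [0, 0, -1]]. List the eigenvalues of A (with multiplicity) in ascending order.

Characteristic polynomial: p(λ) = λ^3 + 11λ^2 + 35λ + 25 = (λ + 1)(λ + 5)^2.
Roots (with multiplicity): -5, -5, -1.

-5, -5, -1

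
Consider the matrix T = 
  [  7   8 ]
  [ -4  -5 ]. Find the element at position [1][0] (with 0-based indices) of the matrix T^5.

-244

Characteristic polynomial: r^2 - 2r - 3 = (r - 3)(r + 1), so the eigenvalues are -1, 3.
r=-1: eigenvector (1, -1).
r=3: eigenvector (2, -1).
P = [[1, 2], [-1, -1]], D = diag(-1, 3), P⁻¹ = [[-1, -2], [1, 1]].
T⁵ = P·diag(-1, 243)·P⁻¹ = [[487, 488], [-244, -245]].
The requested entry is -244.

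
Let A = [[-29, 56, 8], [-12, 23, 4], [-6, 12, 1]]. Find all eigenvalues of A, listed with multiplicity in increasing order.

-5, -1, 1

Characteristic polynomial: p(s) = s^3 + 5s^2 - s - 5 = (s - 1)(s + 1)(s + 5).
Roots (with multiplicity): -5, -1, 1.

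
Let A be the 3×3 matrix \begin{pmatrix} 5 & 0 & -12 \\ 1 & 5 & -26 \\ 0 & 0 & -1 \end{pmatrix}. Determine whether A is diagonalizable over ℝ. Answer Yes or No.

No

Characteristic polynomial: p(r) = r^3 - 9r^2 + 15r + 25 = (r - 5)^2(r + 1).
r = 5 has algebraic multiplicity 2; rank(A − 5I) = 2, so geometric multiplicity = 1.
Geometric multiplicity < algebraic multiplicity, so A is not diagonalizable.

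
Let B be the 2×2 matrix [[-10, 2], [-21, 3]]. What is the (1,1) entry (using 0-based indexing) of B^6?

Characteristic polynomial: s^2 + 7s + 12 = (s + 3)(s + 4), so the eigenvalues are -4, -3.
s=-4: eigenvector (1, 3).
s=-3: eigenvector (2, 7).
P = [[1, 2], [3, 7]], D = diag(-4, -3), P⁻¹ = [[7, -2], [-3, 1]].
B⁶ = P·diag(4096, 729)·P⁻¹ = [[24298, -6734], [70707, -19473]].
The requested entry is -19473.

-19473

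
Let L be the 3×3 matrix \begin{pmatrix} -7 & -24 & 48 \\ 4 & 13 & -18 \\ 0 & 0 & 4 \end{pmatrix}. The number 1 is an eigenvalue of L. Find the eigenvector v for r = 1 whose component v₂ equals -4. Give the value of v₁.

12

L − 1I = [[-8, -24, 48], [4, 12, -18], [0, 0, 3]].
Solving (L − 1I)v = 0 gives the eigenspace spanned by (12, -4, 0).
With v₂ = -4, v = (12, -4, 0), so v₁ = 12.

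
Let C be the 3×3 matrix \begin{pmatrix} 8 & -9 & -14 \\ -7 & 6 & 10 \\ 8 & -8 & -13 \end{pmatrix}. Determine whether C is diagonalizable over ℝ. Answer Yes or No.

Characteristic polynomial: p(s) = s^3 - s^2 - 5s - 3 = (s - 3)(s + 1)^2.
s = -1 has algebraic multiplicity 2; rank(C + 1I) = 2, so geometric multiplicity = 1.
Geometric multiplicity < algebraic multiplicity, so C is not diagonalizable.

No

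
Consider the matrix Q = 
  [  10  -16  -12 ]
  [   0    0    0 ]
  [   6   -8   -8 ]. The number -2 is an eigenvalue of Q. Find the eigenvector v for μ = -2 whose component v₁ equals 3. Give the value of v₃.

Q + 2I = [[12, -16, -12], [0, 2, 0], [6, -8, -6]].
Solving (Q + 2I)v = 0 gives the eigenspace spanned by (3, 0, 3).
With v₁ = 3, v = (3, 0, 3), so v₃ = 3.

3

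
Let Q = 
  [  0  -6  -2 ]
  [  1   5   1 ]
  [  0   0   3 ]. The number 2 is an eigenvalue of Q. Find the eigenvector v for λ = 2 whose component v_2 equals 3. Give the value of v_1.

Q − 2I = [[-2, -6, -2], [1, 3, 1], [0, 0, 1]].
Solving (Q − 2I)v = 0 gives the eigenspace spanned by (-9, 3, 0).
With v_2 = 3, v = (-9, 3, 0), so v_1 = -9.

-9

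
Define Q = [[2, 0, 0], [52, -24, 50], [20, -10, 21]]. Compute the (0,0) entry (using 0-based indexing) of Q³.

Characteristic polynomial: t^3 + t^2 - 10t + 8 = (t - 2)(t - 1)(t + 4), so the eigenvalues are -4, 1, 2.
t=2: eigenvector (1, 2, 0).
t=-4: eigenvector (0, 5, 2).
t=1: eigenvector (0, 2, 1).
P = [[1, 0, 0], [2, 5, 2], [0, 2, 1]], D = diag(2, -4, 1), P⁻¹ = [[1, 0, 0], [-2, 1, -2], [4, -2, 5]].
Q³ = P·diag(8, -64, 1)·P⁻¹ = [[8, 0, 0], [664, -324, 650], [260, -130, 261]].
The requested entry is 8.

8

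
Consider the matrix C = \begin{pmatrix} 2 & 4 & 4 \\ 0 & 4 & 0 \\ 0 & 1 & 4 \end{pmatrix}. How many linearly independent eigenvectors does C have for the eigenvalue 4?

C − 4I = [[-2, 4, 4], [0, 0, 0], [0, 1, 0]].
This matrix has rank 2, so its null space has dimension 3 − 2 = 1.

1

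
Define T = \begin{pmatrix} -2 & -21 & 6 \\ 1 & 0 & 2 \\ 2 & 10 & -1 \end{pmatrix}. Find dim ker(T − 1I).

T − 1I = [[-3, -21, 6], [1, -1, 2], [2, 10, -2]].
This matrix has rank 2, so its null space has dimension 3 − 2 = 1.

1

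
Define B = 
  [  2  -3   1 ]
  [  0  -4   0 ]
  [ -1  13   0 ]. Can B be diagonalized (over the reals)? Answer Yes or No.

No

Characteristic polynomial: p(s) = s^3 + 2s^2 - 7s + 4 = (s - 1)^2(s + 4).
s = 1 has algebraic multiplicity 2; rank(B − 1I) = 2, so geometric multiplicity = 1.
Geometric multiplicity < algebraic multiplicity, so B is not diagonalizable.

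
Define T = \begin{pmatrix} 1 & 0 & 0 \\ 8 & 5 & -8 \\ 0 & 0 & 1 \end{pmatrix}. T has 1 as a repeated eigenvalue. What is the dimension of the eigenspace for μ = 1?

2

T − 1I = [[0, 0, 0], [8, 4, -8], [0, 0, 0]].
This matrix has rank 1, so its null space has dimension 3 − 1 = 2.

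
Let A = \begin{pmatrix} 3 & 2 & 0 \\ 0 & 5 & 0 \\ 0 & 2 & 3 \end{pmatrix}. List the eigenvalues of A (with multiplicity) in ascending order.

Characteristic polynomial: p(r) = r^3 - 11r^2 + 39r - 45 = (r - 5)(r - 3)^2.
Roots (with multiplicity): 3, 3, 5.

3, 3, 5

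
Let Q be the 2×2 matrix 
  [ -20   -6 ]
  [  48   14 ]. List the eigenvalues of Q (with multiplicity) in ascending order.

-4, -2

Characteristic polynomial: p(r) = r^2 + 6r + 8 = (r + 2)(r + 4).
Roots (with multiplicity): -4, -2.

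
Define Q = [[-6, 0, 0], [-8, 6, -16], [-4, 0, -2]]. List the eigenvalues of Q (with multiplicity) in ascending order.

Characteristic polynomial: p(s) = s^3 + 2s^2 - 36s - 72 = (s - 6)(s + 2)(s + 6).
Roots (with multiplicity): -6, -2, 6.

-6, -2, 6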